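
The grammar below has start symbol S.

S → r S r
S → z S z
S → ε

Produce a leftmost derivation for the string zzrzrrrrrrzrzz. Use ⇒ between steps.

S ⇒ zSz   [S → z S z]
zSz ⇒ zzSzz   [S → z S z]
zzSzz ⇒ zzrSrzz   [S → r S r]
zzrSrzz ⇒ zzrzSzrzz   [S → z S z]
zzrzSzrzz ⇒ zzrzrSrzrzz   [S → r S r]
zzrzrSrzrzz ⇒ zzrzrrSrrzrzz   [S → r S r]
zzrzrrSrrzrzz ⇒ zzrzrrrSrrrzrzz   [S → r S r]
zzrzrrrSrrrzrzz ⇒ zzrzrrrrrrzrzz   [S → ε]

S⇒zSz⇒zzSzz⇒zzrSrzz⇒zzrzSzrzz⇒zzrzrSrzrzz⇒zzrzrrSrrzrzz⇒zzrzrrrSrrrzrzz⇒zzrzrrrrrrzrzz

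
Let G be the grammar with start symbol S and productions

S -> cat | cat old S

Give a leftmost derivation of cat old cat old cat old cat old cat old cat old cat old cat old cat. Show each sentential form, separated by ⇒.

S ⇒ cat old S   [S -> cat old S]
cat old S ⇒ cat old cat old S   [S -> cat old S]
cat old cat old S ⇒ cat old cat old cat old S   [S -> cat old S]
cat old cat old cat old S ⇒ cat old cat old cat old cat old S   [S -> cat old S]
cat old cat old cat old cat old S ⇒ cat old cat old cat old cat old cat old S   [S -> cat old S]
cat old cat old cat old cat old cat old S ⇒ cat old cat old cat old cat old cat old cat old S   [S -> cat old S]
cat old cat old cat old cat old cat old cat old S ⇒ cat old cat old cat old cat old cat old cat old cat old S   [S -> cat old S]
cat old cat old cat old cat old cat old cat old cat old S ⇒ cat old cat old cat old cat old cat old cat old cat old cat old S   [S -> cat old S]
cat old cat old cat old cat old cat old cat old cat old cat old S ⇒ cat old cat old cat old cat old cat old cat old cat old cat old cat   [S -> cat]

S ⇒ cat old S ⇒ cat old cat old S ⇒ cat old cat old cat old S ⇒ cat old cat old cat old cat old S ⇒ cat old cat old cat old cat old cat old S ⇒ cat old cat old cat old cat old cat old cat old S ⇒ cat old cat old cat old cat old cat old cat old cat old S ⇒ cat old cat old cat old cat old cat old cat old cat old cat old S ⇒ cat old cat old cat old cat old cat old cat old cat old cat old cat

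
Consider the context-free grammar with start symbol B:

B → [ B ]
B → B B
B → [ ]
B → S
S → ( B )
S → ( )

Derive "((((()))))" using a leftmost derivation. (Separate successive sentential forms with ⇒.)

B ⇒ S   [B → S]
S ⇒ (B)   [S → ( B )]
(B) ⇒ (S)   [B → S]
(S) ⇒ ((B))   [S → ( B )]
((B)) ⇒ ((S))   [B → S]
((S)) ⇒ (((B)))   [S → ( B )]
(((B))) ⇒ (((S)))   [B → S]
(((S))) ⇒ ((((B))))   [S → ( B )]
((((B)))) ⇒ ((((S))))   [B → S]
((((S)))) ⇒ ((((()))))   [S → ( )]

B⇒S⇒(B)⇒(S)⇒((B))⇒((S))⇒(((B)))⇒(((S)))⇒((((B))))⇒((((S))))⇒((((()))))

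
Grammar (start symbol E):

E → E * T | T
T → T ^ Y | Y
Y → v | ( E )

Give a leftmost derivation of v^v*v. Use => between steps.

E=>E*T=>T*T=>T^Y*T=>Y^Y*T=>v^Y*T=>v^v*T=>v^v*Y=>v^v*v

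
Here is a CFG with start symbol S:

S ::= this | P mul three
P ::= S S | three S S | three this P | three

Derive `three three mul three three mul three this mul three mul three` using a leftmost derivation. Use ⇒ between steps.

S ⇒ P mul three ⇒ three S S mul three ⇒ three P mul three S mul three ⇒ three three mul three S mul three ⇒ three three mul three P mul three mul three ⇒ three three mul three S S mul three mul three ⇒ three three mul three P mul three S mul three mul three ⇒ three three mul three three mul three S mul three mul three ⇒ three three mul three three mul three this mul three mul three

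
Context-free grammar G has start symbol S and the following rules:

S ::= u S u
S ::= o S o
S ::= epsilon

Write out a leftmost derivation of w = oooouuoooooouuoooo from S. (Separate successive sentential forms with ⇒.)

S ⇒ oSo ⇒ ooSoo ⇒ oooSooo ⇒ ooooSoooo ⇒ oooouSuoooo ⇒ oooouuSuuoooo ⇒ oooouuoSouuoooo ⇒ oooouuooSoouuoooo ⇒ oooouuoooSooouuoooo ⇒ oooouuoooooouuoooo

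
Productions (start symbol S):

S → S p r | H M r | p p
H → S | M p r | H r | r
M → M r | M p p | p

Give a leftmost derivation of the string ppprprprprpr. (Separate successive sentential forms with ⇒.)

S ⇒ HMr ⇒ SMr ⇒ HMrMr ⇒ SMrMr ⇒ HMrMrMr ⇒ SMrMrMr ⇒ SprMrMrMr ⇒ SprprMrMrMr ⇒ ppprprMrMrMr ⇒ ppprprprMrMr ⇒ ppprprprprMr ⇒ ppprprprprpr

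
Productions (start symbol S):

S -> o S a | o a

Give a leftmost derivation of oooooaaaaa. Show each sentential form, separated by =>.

S => oSa => ooSaa => oooSaaa => ooooSaaaa => oooooaaaaa

S => oSa   [S -> o S a]
oSa => ooSaa   [S -> o S a]
ooSaa => oooSaaa   [S -> o S a]
oooSaaa => ooooSaaaa   [S -> o S a]
ooooSaaaa => oooooaaaaa   [S -> o a]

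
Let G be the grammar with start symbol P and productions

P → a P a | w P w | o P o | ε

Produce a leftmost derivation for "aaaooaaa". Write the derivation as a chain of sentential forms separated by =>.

P => aPa => aaPaa => aaaPaaa => aaaoPoaaa => aaaooaaa

P => aPa   [P → a P a]
aPa => aaPaa   [P → a P a]
aaPaa => aaaPaaa   [P → a P a]
aaaPaaa => aaaoPoaaa   [P → o P o]
aaaoPoaaa => aaaooaaa   [P → ε]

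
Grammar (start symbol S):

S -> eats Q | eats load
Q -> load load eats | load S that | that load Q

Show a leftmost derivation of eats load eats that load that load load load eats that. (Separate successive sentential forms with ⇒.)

S ⇒ eats Q   [S -> eats Q]
eats Q ⇒ eats load S that   [Q -> load S that]
eats load S that ⇒ eats load eats Q that   [S -> eats Q]
eats load eats Q that ⇒ eats load eats that load Q that   [Q -> that load Q]
eats load eats that load Q that ⇒ eats load eats that load that load Q that   [Q -> that load Q]
eats load eats that load that load Q that ⇒ eats load eats that load that load load load eats that   [Q -> load load eats]

S ⇒ eats Q ⇒ eats load S that ⇒ eats load eats Q that ⇒ eats load eats that load Q that ⇒ eats load eats that load that load Q that ⇒ eats load eats that load that load load load eats that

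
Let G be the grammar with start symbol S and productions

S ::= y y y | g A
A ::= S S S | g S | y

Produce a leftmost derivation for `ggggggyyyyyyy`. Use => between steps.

S => gA => ggS => gggA => gggSSS => ggggASS => gggggSSS => ggggggASS => ggggggySS => ggggggyyyyS => ggggggyyyyyyy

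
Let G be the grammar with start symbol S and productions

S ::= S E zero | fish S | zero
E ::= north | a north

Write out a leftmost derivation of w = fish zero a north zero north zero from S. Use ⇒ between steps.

S ⇒ S E zero ⇒ fish S E zero ⇒ fish S E zero E zero ⇒ fish zero E zero E zero ⇒ fish zero a north zero E zero ⇒ fish zero a north zero north zero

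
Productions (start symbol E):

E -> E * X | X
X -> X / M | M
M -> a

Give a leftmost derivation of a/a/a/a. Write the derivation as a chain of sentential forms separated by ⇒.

E ⇒ X   [E -> X]
X ⇒ X/M   [X -> X / M]
X/M ⇒ X/M/M   [X -> X / M]
X/M/M ⇒ X/M/M/M   [X -> X / M]
X/M/M/M ⇒ M/M/M/M   [X -> M]
M/M/M/M ⇒ a/M/M/M   [M -> a]
a/M/M/M ⇒ a/a/M/M   [M -> a]
a/a/M/M ⇒ a/a/a/M   [M -> a]
a/a/a/M ⇒ a/a/a/a   [M -> a]

E ⇒ X ⇒ X/M ⇒ X/M/M ⇒ X/M/M/M ⇒ M/M/M/M ⇒ a/M/M/M ⇒ a/a/M/M ⇒ a/a/a/M ⇒ a/a/a/a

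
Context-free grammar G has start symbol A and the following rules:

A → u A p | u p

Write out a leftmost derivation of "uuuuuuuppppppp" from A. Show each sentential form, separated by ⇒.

A ⇒ uAp   [A → u A p]
uAp ⇒ uuApp   [A → u A p]
uuApp ⇒ uuuAppp   [A → u A p]
uuuAppp ⇒ uuuuApppp   [A → u A p]
uuuuApppp ⇒ uuuuuAppppp   [A → u A p]
uuuuuAppppp ⇒ uuuuuuApppppp   [A → u A p]
uuuuuuApppppp ⇒ uuuuuuuppppppp   [A → u p]

A⇒uAp⇒uuApp⇒uuuAppp⇒uuuuApppp⇒uuuuuAppppp⇒uuuuuuApppppp⇒uuuuuuuppppppp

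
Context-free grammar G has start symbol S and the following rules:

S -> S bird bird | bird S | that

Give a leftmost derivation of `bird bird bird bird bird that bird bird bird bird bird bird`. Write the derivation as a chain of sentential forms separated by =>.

S => bird S => bird bird S => bird bird S bird bird => bird bird bird S bird bird => bird bird bird S bird bird bird bird => bird bird bird bird S bird bird bird bird => bird bird bird bird S bird bird bird bird bird bird => bird bird bird bird bird S bird bird bird bird bird bird => bird bird bird bird bird that bird bird bird bird bird bird

S => bird S   [S -> bird S]
bird S => bird bird S   [S -> bird S]
bird bird S => bird bird S bird bird   [S -> S bird bird]
bird bird S bird bird => bird bird bird S bird bird   [S -> bird S]
bird bird bird S bird bird => bird bird bird S bird bird bird bird   [S -> S bird bird]
bird bird bird S bird bird bird bird => bird bird bird bird S bird bird bird bird   [S -> bird S]
bird bird bird bird S bird bird bird bird => bird bird bird bird S bird bird bird bird bird bird   [S -> S bird bird]
bird bird bird bird S bird bird bird bird bird bird => bird bird bird bird bird S bird bird bird bird bird bird   [S -> bird S]
bird bird bird bird bird S bird bird bird bird bird bird => bird bird bird bird bird that bird bird bird bird bird bird   [S -> that]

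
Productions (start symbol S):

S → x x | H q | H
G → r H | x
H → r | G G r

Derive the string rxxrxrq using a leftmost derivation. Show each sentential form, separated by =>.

S=>Hq=>GGrq=>rHGrq=>rGGrGrq=>rxGrGrq=>rxxrGrq=>rxxrxrq

S => Hq   [S → H q]
Hq => GGrq   [H → G G r]
GGrq => rHGrq   [G → r H]
rHGrq => rGGrGrq   [H → G G r]
rGGrGrq => rxGrGrq   [G → x]
rxGrGrq => rxxrGrq   [G → x]
rxxrGrq => rxxrxrq   [G → x]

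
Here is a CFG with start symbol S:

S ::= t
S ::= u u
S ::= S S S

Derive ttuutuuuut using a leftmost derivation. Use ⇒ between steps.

S ⇒ SSS ⇒ SSSSS ⇒ SSSSSSS ⇒ tSSSSSS ⇒ ttSSSSS ⇒ ttuuSSSS ⇒ ttuutSSS ⇒ ttuutuuSS ⇒ ttuutuuuuS ⇒ ttuutuuuut

S ⇒ SSS   [S ::= S S S]
SSS ⇒ SSSSS   [S ::= S S S]
SSSSS ⇒ SSSSSSS   [S ::= S S S]
SSSSSSS ⇒ tSSSSSS   [S ::= t]
tSSSSSS ⇒ ttSSSSS   [S ::= t]
ttSSSSS ⇒ ttuuSSSS   [S ::= u u]
ttuuSSSS ⇒ ttuutSSS   [S ::= t]
ttuutSSS ⇒ ttuutuuSS   [S ::= u u]
ttuutuuSS ⇒ ttuutuuuuS   [S ::= u u]
ttuutuuuuS ⇒ ttuutuuuut   [S ::= t]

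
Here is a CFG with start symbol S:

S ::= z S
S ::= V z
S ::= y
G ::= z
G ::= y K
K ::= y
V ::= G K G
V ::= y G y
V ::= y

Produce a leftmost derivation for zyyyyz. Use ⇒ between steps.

S ⇒ zS   [S ::= z S]
zS ⇒ zVz   [S ::= V z]
zVz ⇒ zyGyz   [V ::= y G y]
zyGyz ⇒ zyyKyz   [G ::= y K]
zyyKyz ⇒ zyyyyz   [K ::= y]

S ⇒ zS ⇒ zVz ⇒ zyGyz ⇒ zyyKyz ⇒ zyyyyz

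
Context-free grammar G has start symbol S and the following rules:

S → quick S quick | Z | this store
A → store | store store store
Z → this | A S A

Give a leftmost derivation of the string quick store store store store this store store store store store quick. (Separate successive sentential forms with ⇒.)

S ⇒ quick S quick   [S → quick S quick]
quick S quick ⇒ quick Z quick   [S → Z]
quick Z quick ⇒ quick A S A quick   [Z → A S A]
quick A S A quick ⇒ quick store S A quick   [A → store]
quick store S A quick ⇒ quick store Z A quick   [S → Z]
quick store Z A quick ⇒ quick store A S A A quick   [Z → A S A]
quick store A S A A quick ⇒ quick store store store store S A A quick   [A → store store store]
quick store store store store S A A quick ⇒ quick store store store store this store A A quick   [S → this store]
quick store store store store this store A A quick ⇒ quick store store store store this store store store store A quick   [A → store store store]
quick store store store store this store store store store A quick ⇒ quick store store store store this store store store store store quick   [A → store]

S ⇒ quick S quick ⇒ quick Z quick ⇒ quick A S A quick ⇒ quick store S A quick ⇒ quick store Z A quick ⇒ quick store A S A A quick ⇒ quick store store store store S A A quick ⇒ quick store store store store this store A A quick ⇒ quick store store store store this store store store store A quick ⇒ quick store store store store this store store store store store quick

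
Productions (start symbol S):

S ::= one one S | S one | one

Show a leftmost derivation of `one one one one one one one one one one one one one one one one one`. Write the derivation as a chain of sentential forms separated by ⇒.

S ⇒ one one S ⇒ one one one one S ⇒ one one one one one one S ⇒ one one one one one one one one S ⇒ one one one one one one one one S one ⇒ one one one one one one one one one one S one ⇒ one one one one one one one one one one one one S one ⇒ one one one one one one one one one one one one one one S one ⇒ one one one one one one one one one one one one one one S one one ⇒ one one one one one one one one one one one one one one one one one

S ⇒ one one S   [S ::= one one S]
one one S ⇒ one one one one S   [S ::= one one S]
one one one one S ⇒ one one one one one one S   [S ::= one one S]
one one one one one one S ⇒ one one one one one one one one S   [S ::= one one S]
one one one one one one one one S ⇒ one one one one one one one one S one   [S ::= S one]
one one one one one one one one S one ⇒ one one one one one one one one one one S one   [S ::= one one S]
one one one one one one one one one one S one ⇒ one one one one one one one one one one one one S one   [S ::= one one S]
one one one one one one one one one one one one S one ⇒ one one one one one one one one one one one one one one S one   [S ::= one one S]
one one one one one one one one one one one one one one S one ⇒ one one one one one one one one one one one one one one S one one   [S ::= S one]
one one one one one one one one one one one one one one S one one ⇒ one one one one one one one one one one one one one one one one one   [S ::= one]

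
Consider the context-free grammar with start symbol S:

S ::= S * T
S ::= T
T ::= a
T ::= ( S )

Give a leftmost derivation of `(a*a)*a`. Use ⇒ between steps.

S ⇒ S*T ⇒ T*T ⇒ (S)*T ⇒ (S*T)*T ⇒ (T*T)*T ⇒ (a*T)*T ⇒ (a*a)*T ⇒ (a*a)*a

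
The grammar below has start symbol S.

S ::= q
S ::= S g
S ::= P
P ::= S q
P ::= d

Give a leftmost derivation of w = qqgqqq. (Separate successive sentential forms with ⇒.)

S ⇒ P ⇒ Sq ⇒ Pq ⇒ Sqq ⇒ Pqq ⇒ Sqqq ⇒ Sgqqq ⇒ Pgqqq ⇒ Sqgqqq ⇒ qqgqqq

S ⇒ P   [S ::= P]
P ⇒ Sq   [P ::= S q]
Sq ⇒ Pq   [S ::= P]
Pq ⇒ Sqq   [P ::= S q]
Sqq ⇒ Pqq   [S ::= P]
Pqq ⇒ Sqqq   [P ::= S q]
Sqqq ⇒ Sgqqq   [S ::= S g]
Sgqqq ⇒ Pgqqq   [S ::= P]
Pgqqq ⇒ Sqgqqq   [P ::= S q]
Sqgqqq ⇒ qqgqqq   [S ::= q]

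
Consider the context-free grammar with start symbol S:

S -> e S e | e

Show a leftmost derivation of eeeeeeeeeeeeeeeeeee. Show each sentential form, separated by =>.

S => eSe   [S -> e S e]
eSe => eeSee   [S -> e S e]
eeSee => eeeSeee   [S -> e S e]
eeeSeee => eeeeSeeee   [S -> e S e]
eeeeSeeee => eeeeeSeeeee   [S -> e S e]
eeeeeSeeeee => eeeeeeSeeeeee   [S -> e S e]
eeeeeeSeeeeee => eeeeeeeSeeeeeee   [S -> e S e]
eeeeeeeSeeeeeee => eeeeeeeeSeeeeeeee   [S -> e S e]
eeeeeeeeSeeeeeeee => eeeeeeeeeSeeeeeeeee   [S -> e S e]
eeeeeeeeeSeeeeeeeee => eeeeeeeeeeeeeeeeeee   [S -> e]

S => eSe => eeSee => eeeSeee => eeeeSeeee => eeeeeSeeeee => eeeeeeSeeeeee => eeeeeeeSeeeeeee => eeeeeeeeSeeeeeeee => eeeeeeeeeSeeeeeeeee => eeeeeeeeeeeeeeeeeee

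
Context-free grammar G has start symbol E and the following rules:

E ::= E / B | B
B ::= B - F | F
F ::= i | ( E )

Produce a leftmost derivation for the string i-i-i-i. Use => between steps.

E => B => B-F => B-F-F => B-F-F-F => F-F-F-F => i-F-F-F => i-i-F-F => i-i-i-F => i-i-i-i

E => B   [E ::= B]
B => B-F   [B ::= B - F]
B-F => B-F-F   [B ::= B - F]
B-F-F => B-F-F-F   [B ::= B - F]
B-F-F-F => F-F-F-F   [B ::= F]
F-F-F-F => i-F-F-F   [F ::= i]
i-F-F-F => i-i-F-F   [F ::= i]
i-i-F-F => i-i-i-F   [F ::= i]
i-i-i-F => i-i-i-i   [F ::= i]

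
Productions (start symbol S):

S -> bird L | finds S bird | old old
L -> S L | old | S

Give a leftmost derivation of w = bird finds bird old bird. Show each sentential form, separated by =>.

S => bird L => bird S => bird finds S bird => bird finds bird L bird => bird finds bird old bird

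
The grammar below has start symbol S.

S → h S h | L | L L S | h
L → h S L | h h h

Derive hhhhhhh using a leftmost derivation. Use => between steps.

S=>L=>hSL=>hhShL=>hhhhL=>hhhhhhh

S => L   [S → L]
L => hSL   [L → h S L]
hSL => hhShL   [S → h S h]
hhShL => hhhhL   [S → h]
hhhhL => hhhhhhh   [L → h h h]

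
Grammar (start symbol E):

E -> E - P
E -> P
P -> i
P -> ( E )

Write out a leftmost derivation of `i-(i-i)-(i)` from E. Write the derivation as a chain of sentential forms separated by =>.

E => E-P => E-P-P => P-P-P => i-P-P => i-(E)-P => i-(E-P)-P => i-(P-P)-P => i-(i-P)-P => i-(i-i)-P => i-(i-i)-(E) => i-(i-i)-(P) => i-(i-i)-(i)

E => E-P   [E -> E - P]
E-P => E-P-P   [E -> E - P]
E-P-P => P-P-P   [E -> P]
P-P-P => i-P-P   [P -> i]
i-P-P => i-(E)-P   [P -> ( E )]
i-(E)-P => i-(E-P)-P   [E -> E - P]
i-(E-P)-P => i-(P-P)-P   [E -> P]
i-(P-P)-P => i-(i-P)-P   [P -> i]
i-(i-P)-P => i-(i-i)-P   [P -> i]
i-(i-i)-P => i-(i-i)-(E)   [P -> ( E )]
i-(i-i)-(E) => i-(i-i)-(P)   [E -> P]
i-(i-i)-(P) => i-(i-i)-(i)   [P -> i]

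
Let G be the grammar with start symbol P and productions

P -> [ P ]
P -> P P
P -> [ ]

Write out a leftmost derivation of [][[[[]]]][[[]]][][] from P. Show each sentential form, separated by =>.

P => PP   [P -> P P]
PP => PPP   [P -> P P]
PPP => []PP   [P -> [ ]]
[]PP => []PPP   [P -> P P]
[]PPP => []PPPP   [P -> P P]
[]PPPP => [][P]PPP   [P -> [ P ]]
[][P]PPP => [][[P]]PPP   [P -> [ P ]]
[][[P]]PPP => [][[[P]]]PPP   [P -> [ P ]]
[][[[P]]]PPP => [][[[[]]]]PPP   [P -> [ ]]
[][[[[]]]]PPP => [][[[[]]]][P]PP   [P -> [ P ]]
[][[[[]]]][P]PP => [][[[[]]]][[P]]PP   [P -> [ P ]]
[][[[[]]]][[P]]PP => [][[[[]]]][[[]]]PP   [P -> [ ]]
[][[[[]]]][[[]]]PP => [][[[[]]]][[[]]][]P   [P -> [ ]]
[][[[[]]]][[[]]][]P => [][[[[]]]][[[]]][][]   [P -> [ ]]

P=>PP=>PPP=>[]PP=>[]PPP=>[]PPPP=>[][P]PPP=>[][[P]]PPP=>[][[[P]]]PPP=>[][[[[]]]]PPP=>[][[[[]]]][P]PP=>[][[[[]]]][[P]]PP=>[][[[[]]]][[[]]]PP=>[][[[[]]]][[[]]][]P=>[][[[[]]]][[[]]][][]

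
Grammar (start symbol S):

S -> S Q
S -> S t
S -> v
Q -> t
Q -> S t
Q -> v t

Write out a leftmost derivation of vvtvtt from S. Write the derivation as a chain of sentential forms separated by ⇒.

S ⇒ St ⇒ SQt ⇒ SQQt ⇒ vQQt ⇒ vvtQt ⇒ vvtvtt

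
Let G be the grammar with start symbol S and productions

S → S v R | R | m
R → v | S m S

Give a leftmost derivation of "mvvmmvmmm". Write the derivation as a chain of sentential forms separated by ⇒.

S ⇒ SvR ⇒ mvR ⇒ mvSmS ⇒ mvRmS ⇒ mvvmS ⇒ mvvmSvR ⇒ mvvmmvR ⇒ mvvmmvSmS ⇒ mvvmmvmmS ⇒ mvvmmvmmm

S ⇒ SvR   [S → S v R]
SvR ⇒ mvR   [S → m]
mvR ⇒ mvSmS   [R → S m S]
mvSmS ⇒ mvRmS   [S → R]
mvRmS ⇒ mvvmS   [R → v]
mvvmS ⇒ mvvmSvR   [S → S v R]
mvvmSvR ⇒ mvvmmvR   [S → m]
mvvmmvR ⇒ mvvmmvSmS   [R → S m S]
mvvmmvSmS ⇒ mvvmmvmmS   [S → m]
mvvmmvmmS ⇒ mvvmmvmmm   [S → m]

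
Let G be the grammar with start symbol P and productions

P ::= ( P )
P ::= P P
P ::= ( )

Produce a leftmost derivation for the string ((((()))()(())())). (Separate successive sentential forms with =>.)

P => (P) => ((P)) => ((PP)) => ((PPP)) => ((PPPP)) => (((P)PPP)) => ((((P))PPP)) => ((((()))PPP)) => ((((()))()PP)) => ((((()))()(P)P)) => ((((()))()(())P)) => ((((()))()(())()))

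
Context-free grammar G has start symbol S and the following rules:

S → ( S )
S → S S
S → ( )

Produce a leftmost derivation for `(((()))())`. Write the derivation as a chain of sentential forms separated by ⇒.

S⇒(S)⇒(SS)⇒((S)S)⇒(((S))S)⇒(((()))S)⇒(((()))())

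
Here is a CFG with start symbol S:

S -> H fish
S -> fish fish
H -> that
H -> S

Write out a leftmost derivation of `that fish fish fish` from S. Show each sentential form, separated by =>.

S => H fish => S fish => H fish fish => S fish fish => H fish fish fish => that fish fish fish

S => H fish   [S -> H fish]
H fish => S fish   [H -> S]
S fish => H fish fish   [S -> H fish]
H fish fish => S fish fish   [H -> S]
S fish fish => H fish fish fish   [S -> H fish]
H fish fish fish => that fish fish fish   [H -> that]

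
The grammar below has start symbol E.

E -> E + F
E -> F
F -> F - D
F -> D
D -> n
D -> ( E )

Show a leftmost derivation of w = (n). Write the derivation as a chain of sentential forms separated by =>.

E => F   [E -> F]
F => D   [F -> D]
D => (E)   [D -> ( E )]
(E) => (F)   [E -> F]
(F) => (D)   [F -> D]
(D) => (n)   [D -> n]

E => F => D => (E) => (F) => (D) => (n)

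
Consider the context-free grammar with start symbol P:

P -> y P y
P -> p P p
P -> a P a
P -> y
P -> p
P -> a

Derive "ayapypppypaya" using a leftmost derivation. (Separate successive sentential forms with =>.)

P => aPa => ayPya => ayaPaya => ayapPpaya => ayapyPypaya => ayapypPpypaya => ayapypppypaya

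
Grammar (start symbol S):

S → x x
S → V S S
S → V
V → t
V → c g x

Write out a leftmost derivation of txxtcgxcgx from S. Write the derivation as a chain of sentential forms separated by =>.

S => VSS   [S → V S S]
VSS => tSS   [V → t]
tSS => txxS   [S → x x]
txxS => txxVSS   [S → V S S]
txxVSS => txxtSS   [V → t]
txxtSS => txxtVS   [S → V]
txxtVS => txxtcgxS   [V → c g x]
txxtcgxS => txxtcgxV   [S → V]
txxtcgxV => txxtcgxcgx   [V → c g x]

S => VSS => tSS => txxS => txxVSS => txxtSS => txxtVS => txxtcgxS => txxtcgxV => txxtcgxcgx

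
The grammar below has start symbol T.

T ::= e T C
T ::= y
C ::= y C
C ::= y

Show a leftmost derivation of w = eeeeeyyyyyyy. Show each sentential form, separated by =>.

T => eTC => eeTCC => eeeTCCC => eeeeTCCCC => eeeeeTCCCCC => eeeeeyCCCCC => eeeeeyyCCCCC => eeeeeyyyCCCC => eeeeeyyyyCCC => eeeeeyyyyyCC => eeeeeyyyyyyC => eeeeeyyyyyyy

T => eTC   [T ::= e T C]
eTC => eeTCC   [T ::= e T C]
eeTCC => eeeTCCC   [T ::= e T C]
eeeTCCC => eeeeTCCCC   [T ::= e T C]
eeeeTCCCC => eeeeeTCCCCC   [T ::= e T C]
eeeeeTCCCCC => eeeeeyCCCCC   [T ::= y]
eeeeeyCCCCC => eeeeeyyCCCCC   [C ::= y C]
eeeeeyyCCCCC => eeeeeyyyCCCC   [C ::= y]
eeeeeyyyCCCC => eeeeeyyyyCCC   [C ::= y]
eeeeeyyyyCCC => eeeeeyyyyyCC   [C ::= y]
eeeeeyyyyyCC => eeeeeyyyyyyC   [C ::= y]
eeeeeyyyyyyC => eeeeeyyyyyyy   [C ::= y]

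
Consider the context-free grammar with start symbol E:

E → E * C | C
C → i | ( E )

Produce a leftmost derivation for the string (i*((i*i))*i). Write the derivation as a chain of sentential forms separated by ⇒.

E⇒C⇒(E)⇒(E*C)⇒(E*C*C)⇒(C*C*C)⇒(i*C*C)⇒(i*(E)*C)⇒(i*(C)*C)⇒(i*((E))*C)⇒(i*((E*C))*C)⇒(i*((C*C))*C)⇒(i*((i*C))*C)⇒(i*((i*i))*C)⇒(i*((i*i))*i)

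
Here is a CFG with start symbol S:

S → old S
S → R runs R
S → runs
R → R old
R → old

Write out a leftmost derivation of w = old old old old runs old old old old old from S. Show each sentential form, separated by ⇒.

S ⇒ R runs R ⇒ R old runs R ⇒ R old old runs R ⇒ R old old old runs R ⇒ old old old old runs R ⇒ old old old old runs R old ⇒ old old old old runs R old old ⇒ old old old old runs R old old old ⇒ old old old old runs R old old old old ⇒ old old old old runs old old old old old

S ⇒ R runs R   [S → R runs R]
R runs R ⇒ R old runs R   [R → R old]
R old runs R ⇒ R old old runs R   [R → R old]
R old old runs R ⇒ R old old old runs R   [R → R old]
R old old old runs R ⇒ old old old old runs R   [R → old]
old old old old runs R ⇒ old old old old runs R old   [R → R old]
old old old old runs R old ⇒ old old old old runs R old old   [R → R old]
old old old old runs R old old ⇒ old old old old runs R old old old   [R → R old]
old old old old runs R old old old ⇒ old old old old runs R old old old old   [R → R old]
old old old old runs R old old old old ⇒ old old old old runs old old old old old   [R → old]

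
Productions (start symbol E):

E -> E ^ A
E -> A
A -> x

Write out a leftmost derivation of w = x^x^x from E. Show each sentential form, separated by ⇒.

E ⇒ E^A ⇒ E^A^A ⇒ A^A^A ⇒ x^A^A ⇒ x^x^A ⇒ x^x^x

E ⇒ E^A   [E -> E ^ A]
E^A ⇒ E^A^A   [E -> E ^ A]
E^A^A ⇒ A^A^A   [E -> A]
A^A^A ⇒ x^A^A   [A -> x]
x^A^A ⇒ x^x^A   [A -> x]
x^x^A ⇒ x^x^x   [A -> x]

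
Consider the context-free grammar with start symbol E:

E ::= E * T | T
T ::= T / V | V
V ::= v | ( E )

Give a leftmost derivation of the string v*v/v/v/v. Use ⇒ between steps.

E ⇒ E*T ⇒ T*T ⇒ V*T ⇒ v*T ⇒ v*T/V ⇒ v*T/V/V ⇒ v*T/V/V/V ⇒ v*V/V/V/V ⇒ v*v/V/V/V ⇒ v*v/v/V/V ⇒ v*v/v/v/V ⇒ v*v/v/v/v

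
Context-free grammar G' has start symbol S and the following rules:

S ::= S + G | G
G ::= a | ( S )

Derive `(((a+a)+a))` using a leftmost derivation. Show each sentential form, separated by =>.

S=>G=>(S)=>(G)=>((S))=>((S+G))=>((G+G))=>(((S)+G))=>(((S+G)+G))=>(((G+G)+G))=>(((a+G)+G))=>(((a+a)+G))=>(((a+a)+a))

S => G   [S ::= G]
G => (S)   [G ::= ( S )]
(S) => (G)   [S ::= G]
(G) => ((S))   [G ::= ( S )]
((S)) => ((S+G))   [S ::= S + G]
((S+G)) => ((G+G))   [S ::= G]
((G+G)) => (((S)+G))   [G ::= ( S )]
(((S)+G)) => (((S+G)+G))   [S ::= S + G]
(((S+G)+G)) => (((G+G)+G))   [S ::= G]
(((G+G)+G)) => (((a+G)+G))   [G ::= a]
(((a+G)+G)) => (((a+a)+G))   [G ::= a]
(((a+a)+G)) => (((a+a)+a))   [G ::= a]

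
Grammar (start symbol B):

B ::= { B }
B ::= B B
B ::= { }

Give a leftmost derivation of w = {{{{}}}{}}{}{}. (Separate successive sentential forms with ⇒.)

B ⇒ BB   [B ::= B B]
BB ⇒ BBB   [B ::= B B]
BBB ⇒ {B}BB   [B ::= { B }]
{B}BB ⇒ {BB}BB   [B ::= B B]
{BB}BB ⇒ {{B}B}BB   [B ::= { B }]
{{B}B}BB ⇒ {{{B}}B}BB   [B ::= { B }]
{{{B}}B}BB ⇒ {{{{}}}B}BB   [B ::= { }]
{{{{}}}B}BB ⇒ {{{{}}}{}}BB   [B ::= { }]
{{{{}}}{}}BB ⇒ {{{{}}}{}}{}B   [B ::= { }]
{{{{}}}{}}{}B ⇒ {{{{}}}{}}{}{}   [B ::= { }]

B ⇒ BB ⇒ BBB ⇒ {B}BB ⇒ {BB}BB ⇒ {{B}B}BB ⇒ {{{B}}B}BB ⇒ {{{{}}}B}BB ⇒ {{{{}}}{}}BB ⇒ {{{{}}}{}}{}B ⇒ {{{{}}}{}}{}{}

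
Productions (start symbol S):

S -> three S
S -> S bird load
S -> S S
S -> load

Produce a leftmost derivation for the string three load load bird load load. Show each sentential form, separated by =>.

S => three S   [S -> three S]
three S => three S S   [S -> S S]
three S S => three load S   [S -> load]
three load S => three load S S   [S -> S S]
three load S S => three load S bird load S   [S -> S bird load]
three load S bird load S => three load load bird load S   [S -> load]
three load load bird load S => three load load bird load load   [S -> load]

S => three S => three S S => three load S => three load S S => three load S bird load S => three load load bird load S => three load load bird load load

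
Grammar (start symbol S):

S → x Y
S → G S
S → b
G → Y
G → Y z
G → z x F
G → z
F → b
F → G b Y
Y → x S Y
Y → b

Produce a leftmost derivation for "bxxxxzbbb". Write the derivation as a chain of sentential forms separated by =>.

S=>GS=>YS=>bS=>bxY=>bxxSY=>bxxxYY=>bxxxxSYY=>bxxxxGSYY=>bxxxxzSYY=>bxxxxzbYY=>bxxxxzbbY=>bxxxxzbbb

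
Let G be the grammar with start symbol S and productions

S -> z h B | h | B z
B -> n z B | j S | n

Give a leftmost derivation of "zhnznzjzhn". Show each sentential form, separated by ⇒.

S⇒zhB⇒zhnzB⇒zhnznzB⇒zhnznzjS⇒zhnznzjzhB⇒zhnznzjzhn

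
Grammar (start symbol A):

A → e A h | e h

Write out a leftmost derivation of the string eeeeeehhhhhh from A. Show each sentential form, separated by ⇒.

A ⇒ eAh   [A → e A h]
eAh ⇒ eeAhh   [A → e A h]
eeAhh ⇒ eeeAhhh   [A → e A h]
eeeAhhh ⇒ eeeeAhhhh   [A → e A h]
eeeeAhhhh ⇒ eeeeeAhhhhh   [A → e A h]
eeeeeAhhhhh ⇒ eeeeeehhhhhh   [A → e h]

A ⇒ eAh ⇒ eeAhh ⇒ eeeAhhh ⇒ eeeeAhhhh ⇒ eeeeeAhhhhh ⇒ eeeeeehhhhhh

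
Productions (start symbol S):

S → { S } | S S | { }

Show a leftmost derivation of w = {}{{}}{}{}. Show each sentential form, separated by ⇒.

S ⇒ SS ⇒ SSS ⇒ SSSS ⇒ {}SSS ⇒ {}{S}SS ⇒ {}{{}}SS ⇒ {}{{}}{}S ⇒ {}{{}}{}{}

S ⇒ SS   [S → S S]
SS ⇒ SSS   [S → S S]
SSS ⇒ SSSS   [S → S S]
SSSS ⇒ {}SSS   [S → { }]
{}SSS ⇒ {}{S}SS   [S → { S }]
{}{S}SS ⇒ {}{{}}SS   [S → { }]
{}{{}}SS ⇒ {}{{}}{}S   [S → { }]
{}{{}}{}S ⇒ {}{{}}{}{}   [S → { }]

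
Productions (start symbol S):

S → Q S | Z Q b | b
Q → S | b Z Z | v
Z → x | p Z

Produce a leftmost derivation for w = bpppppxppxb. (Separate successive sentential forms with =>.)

S => QS => bZZS => bpZZS => bppZZS => bpppZZS => bppppZZS => bpppppZZS => bpppppxZS => bpppppxpZS => bpppppxppZS => bpppppxppxS => bpppppxppxb

S => QS   [S → Q S]
QS => bZZS   [Q → b Z Z]
bZZS => bpZZS   [Z → p Z]
bpZZS => bppZZS   [Z → p Z]
bppZZS => bpppZZS   [Z → p Z]
bpppZZS => bppppZZS   [Z → p Z]
bppppZZS => bpppppZZS   [Z → p Z]
bpppppZZS => bpppppxZS   [Z → x]
bpppppxZS => bpppppxpZS   [Z → p Z]
bpppppxpZS => bpppppxppZS   [Z → p Z]
bpppppxppZS => bpppppxppxS   [Z → x]
bpppppxppxS => bpppppxppxb   [S → b]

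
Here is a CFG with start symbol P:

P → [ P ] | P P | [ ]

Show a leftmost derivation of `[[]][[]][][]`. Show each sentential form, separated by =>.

P=>PP=>[P]P=>[[]]P=>[[]]PP=>[[]][P]P=>[[]][[]]P=>[[]][[]]PP=>[[]][[]][]P=>[[]][[]][][]

P => PP   [P → P P]
PP => [P]P   [P → [ P ]]
[P]P => [[]]P   [P → [ ]]
[[]]P => [[]]PP   [P → P P]
[[]]PP => [[]][P]P   [P → [ P ]]
[[]][P]P => [[]][[]]P   [P → [ ]]
[[]][[]]P => [[]][[]]PP   [P → P P]
[[]][[]]PP => [[]][[]][]P   [P → [ ]]
[[]][[]][]P => [[]][[]][][]   [P → [ ]]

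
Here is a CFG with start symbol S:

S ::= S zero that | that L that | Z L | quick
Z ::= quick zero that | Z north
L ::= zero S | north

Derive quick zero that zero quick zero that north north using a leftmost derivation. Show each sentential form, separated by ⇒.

S ⇒ Z L   [S ::= Z L]
Z L ⇒ quick zero that L   [Z ::= quick zero that]
quick zero that L ⇒ quick zero that zero S   [L ::= zero S]
quick zero that zero S ⇒ quick zero that zero Z L   [S ::= Z L]
quick zero that zero Z L ⇒ quick zero that zero Z north L   [Z ::= Z north]
quick zero that zero Z north L ⇒ quick zero that zero quick zero that north L   [Z ::= quick zero that]
quick zero that zero quick zero that north L ⇒ quick zero that zero quick zero that north north   [L ::= north]

S ⇒ Z L ⇒ quick zero that L ⇒ quick zero that zero S ⇒ quick zero that zero Z L ⇒ quick zero that zero Z north L ⇒ quick zero that zero quick zero that north L ⇒ quick zero that zero quick zero that north north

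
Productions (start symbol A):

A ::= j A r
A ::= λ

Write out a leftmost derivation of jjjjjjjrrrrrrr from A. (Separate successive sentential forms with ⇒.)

A⇒jAr⇒jjArr⇒jjjArrr⇒jjjjArrrr⇒jjjjjArrrrr⇒jjjjjjArrrrrr⇒jjjjjjjArrrrrrr⇒jjjjjjjrrrrrrr

A ⇒ jAr   [A ::= j A r]
jAr ⇒ jjArr   [A ::= j A r]
jjArr ⇒ jjjArrr   [A ::= j A r]
jjjArrr ⇒ jjjjArrrr   [A ::= j A r]
jjjjArrrr ⇒ jjjjjArrrrr   [A ::= j A r]
jjjjjArrrrr ⇒ jjjjjjArrrrrr   [A ::= j A r]
jjjjjjArrrrrr ⇒ jjjjjjjArrrrrrr   [A ::= j A r]
jjjjjjjArrrrrrr ⇒ jjjjjjjrrrrrrr   [A ::= λ]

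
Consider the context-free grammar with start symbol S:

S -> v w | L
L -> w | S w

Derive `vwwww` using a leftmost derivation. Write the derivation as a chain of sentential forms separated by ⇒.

S ⇒ L ⇒ Sw ⇒ Lw ⇒ Sww ⇒ Lww ⇒ Swww ⇒ vwwww

S ⇒ L   [S -> L]
L ⇒ Sw   [L -> S w]
Sw ⇒ Lw   [S -> L]
Lw ⇒ Sww   [L -> S w]
Sww ⇒ Lww   [S -> L]
Lww ⇒ Swww   [L -> S w]
Swww ⇒ vwwww   [S -> v w]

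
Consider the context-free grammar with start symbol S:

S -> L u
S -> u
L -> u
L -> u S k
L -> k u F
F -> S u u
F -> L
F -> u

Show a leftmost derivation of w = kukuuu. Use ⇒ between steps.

S ⇒ Lu   [S -> L u]
Lu ⇒ kuFu   [L -> k u F]
kuFu ⇒ kuLu   [F -> L]
kuLu ⇒ kukuFu   [L -> k u F]
kukuFu ⇒ kukuuu   [F -> u]

S ⇒ Lu ⇒ kuFu ⇒ kuLu ⇒ kukuFu ⇒ kukuuu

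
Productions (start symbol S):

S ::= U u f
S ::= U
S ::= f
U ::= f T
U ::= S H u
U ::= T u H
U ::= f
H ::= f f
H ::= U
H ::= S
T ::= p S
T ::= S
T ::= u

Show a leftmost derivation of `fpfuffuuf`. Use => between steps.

S => Uuf => SHuuf => UHuuf => fHuuf => fUuuf => fTuHuuf => fpSuHuuf => fpfuHuuf => fpfuffuuf

S => Uuf   [S ::= U u f]
Uuf => SHuuf   [U ::= S H u]
SHuuf => UHuuf   [S ::= U]
UHuuf => fHuuf   [U ::= f]
fHuuf => fUuuf   [H ::= U]
fUuuf => fTuHuuf   [U ::= T u H]
fTuHuuf => fpSuHuuf   [T ::= p S]
fpSuHuuf => fpfuHuuf   [S ::= f]
fpfuHuuf => fpfuffuuf   [H ::= f f]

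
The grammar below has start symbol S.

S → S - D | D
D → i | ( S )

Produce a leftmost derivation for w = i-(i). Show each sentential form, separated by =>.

S => S-D   [S → S - D]
S-D => D-D   [S → D]
D-D => i-D   [D → i]
i-D => i-(S)   [D → ( S )]
i-(S) => i-(D)   [S → D]
i-(D) => i-(i)   [D → i]

S=>S-D=>D-D=>i-D=>i-(S)=>i-(D)=>i-(i)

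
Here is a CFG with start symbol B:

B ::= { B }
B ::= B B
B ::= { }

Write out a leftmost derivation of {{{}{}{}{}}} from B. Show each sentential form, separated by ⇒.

B ⇒ {B} ⇒ {{B}} ⇒ {{BB}} ⇒ {{BBB}} ⇒ {{BBBB}} ⇒ {{{}BBB}} ⇒ {{{}{}BB}} ⇒ {{{}{}{}B}} ⇒ {{{}{}{}{}}}

B ⇒ {B}   [B ::= { B }]
{B} ⇒ {{B}}   [B ::= { B }]
{{B}} ⇒ {{BB}}   [B ::= B B]
{{BB}} ⇒ {{BBB}}   [B ::= B B]
{{BBB}} ⇒ {{BBBB}}   [B ::= B B]
{{BBBB}} ⇒ {{{}BBB}}   [B ::= { }]
{{{}BBB}} ⇒ {{{}{}BB}}   [B ::= { }]
{{{}{}BB}} ⇒ {{{}{}{}B}}   [B ::= { }]
{{{}{}{}B}} ⇒ {{{}{}{}{}}}   [B ::= { }]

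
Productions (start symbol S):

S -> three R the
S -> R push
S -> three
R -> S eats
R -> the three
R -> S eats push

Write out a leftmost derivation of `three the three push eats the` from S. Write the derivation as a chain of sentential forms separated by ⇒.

S ⇒ three R the ⇒ three S eats the ⇒ three R push eats the ⇒ three the three push eats the

S ⇒ three R the   [S -> three R the]
three R the ⇒ three S eats the   [R -> S eats]
three S eats the ⇒ three R push eats the   [S -> R push]
three R push eats the ⇒ three the three push eats the   [R -> the three]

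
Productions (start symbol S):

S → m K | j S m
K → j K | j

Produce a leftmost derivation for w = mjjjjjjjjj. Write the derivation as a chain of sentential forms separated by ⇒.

S ⇒ mK ⇒ mjK ⇒ mjjK ⇒ mjjjK ⇒ mjjjjK ⇒ mjjjjjK ⇒ mjjjjjjK ⇒ mjjjjjjjK ⇒ mjjjjjjjjK ⇒ mjjjjjjjjj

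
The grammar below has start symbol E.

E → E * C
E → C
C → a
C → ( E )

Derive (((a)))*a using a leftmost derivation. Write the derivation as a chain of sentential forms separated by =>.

E => E*C   [E → E * C]
E*C => C*C   [E → C]
C*C => (E)*C   [C → ( E )]
(E)*C => (C)*C   [E → C]
(C)*C => ((E))*C   [C → ( E )]
((E))*C => ((C))*C   [E → C]
((C))*C => (((E)))*C   [C → ( E )]
(((E)))*C => (((C)))*C   [E → C]
(((C)))*C => (((a)))*C   [C → a]
(((a)))*C => (((a)))*a   [C → a]

E => E*C => C*C => (E)*C => (C)*C => ((E))*C => ((C))*C => (((E)))*C => (((C)))*C => (((a)))*C => (((a)))*a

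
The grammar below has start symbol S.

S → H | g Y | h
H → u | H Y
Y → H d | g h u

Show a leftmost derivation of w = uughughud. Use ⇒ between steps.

S ⇒ H ⇒ HY ⇒ uY ⇒ uHd ⇒ uHYd ⇒ uHYYd ⇒ uuYYd ⇒ uughuYd ⇒ uughughud

S ⇒ H   [S → H]
H ⇒ HY   [H → H Y]
HY ⇒ uY   [H → u]
uY ⇒ uHd   [Y → H d]
uHd ⇒ uHYd   [H → H Y]
uHYd ⇒ uHYYd   [H → H Y]
uHYYd ⇒ uuYYd   [H → u]
uuYYd ⇒ uughuYd   [Y → g h u]
uughuYd ⇒ uughughud   [Y → g h u]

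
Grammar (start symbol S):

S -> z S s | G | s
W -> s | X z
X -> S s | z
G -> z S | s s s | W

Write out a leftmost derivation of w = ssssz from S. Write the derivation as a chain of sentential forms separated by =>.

S => G   [S -> G]
G => W   [G -> W]
W => Xz   [W -> X z]
Xz => Ssz   [X -> S s]
Ssz => Gsz   [S -> G]
Gsz => ssssz   [G -> s s s]

S => G => W => Xz => Ssz => Gsz => ssssz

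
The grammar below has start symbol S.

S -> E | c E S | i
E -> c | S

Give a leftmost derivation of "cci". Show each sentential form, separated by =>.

S => cES => ccS => cci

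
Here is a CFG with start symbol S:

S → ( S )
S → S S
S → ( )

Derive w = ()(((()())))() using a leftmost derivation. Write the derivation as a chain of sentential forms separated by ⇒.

S ⇒ SS   [S → S S]
SS ⇒ ()S   [S → ( )]
()S ⇒ ()SS   [S → S S]
()SS ⇒ ()(S)S   [S → ( S )]
()(S)S ⇒ ()((S))S   [S → ( S )]
()((S))S ⇒ ()(((S)))S   [S → ( S )]
()(((S)))S ⇒ ()(((SS)))S   [S → S S]
()(((SS)))S ⇒ ()(((()S)))S   [S → ( )]
()(((()S)))S ⇒ ()(((()())))S   [S → ( )]
()(((()())))S ⇒ ()(((()())))()   [S → ( )]

S⇒SS⇒()S⇒()SS⇒()(S)S⇒()((S))S⇒()(((S)))S⇒()(((SS)))S⇒()(((()S)))S⇒()(((()())))S⇒()(((()())))()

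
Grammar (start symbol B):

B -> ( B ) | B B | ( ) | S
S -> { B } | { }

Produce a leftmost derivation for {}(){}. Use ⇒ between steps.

B ⇒ BB   [B -> B B]
BB ⇒ SB   [B -> S]
SB ⇒ {}B   [S -> { }]
{}B ⇒ {}BB   [B -> B B]
{}BB ⇒ {}()B   [B -> ( )]
{}()B ⇒ {}()S   [B -> S]
{}()S ⇒ {}(){}   [S -> { }]

B ⇒ BB ⇒ SB ⇒ {}B ⇒ {}BB ⇒ {}()B ⇒ {}()S ⇒ {}(){}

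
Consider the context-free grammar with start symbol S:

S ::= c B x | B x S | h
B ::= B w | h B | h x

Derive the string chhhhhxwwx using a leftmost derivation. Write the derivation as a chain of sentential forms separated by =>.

S => cBx => cBwx => cBwwx => chBwwx => chhBwwx => chhhBwwx => chhhhBwwx => chhhhhxwwx

S => cBx   [S ::= c B x]
cBx => cBwx   [B ::= B w]
cBwx => cBwwx   [B ::= B w]
cBwwx => chBwwx   [B ::= h B]
chBwwx => chhBwwx   [B ::= h B]
chhBwwx => chhhBwwx   [B ::= h B]
chhhBwwx => chhhhBwwx   [B ::= h B]
chhhhBwwx => chhhhhxwwx   [B ::= h x]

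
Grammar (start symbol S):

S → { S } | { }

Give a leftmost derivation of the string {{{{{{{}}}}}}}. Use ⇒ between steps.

S⇒{S}⇒{{S}}⇒{{{S}}}⇒{{{{S}}}}⇒{{{{{S}}}}}⇒{{{{{{S}}}}}}⇒{{{{{{{}}}}}}}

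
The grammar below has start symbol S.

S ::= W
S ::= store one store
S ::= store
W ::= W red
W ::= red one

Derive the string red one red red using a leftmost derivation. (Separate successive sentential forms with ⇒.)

S ⇒ W   [S ::= W]
W ⇒ W red   [W ::= W red]
W red ⇒ W red red   [W ::= W red]
W red red ⇒ red one red red   [W ::= red one]

S ⇒ W ⇒ W red ⇒ W red red ⇒ red one red red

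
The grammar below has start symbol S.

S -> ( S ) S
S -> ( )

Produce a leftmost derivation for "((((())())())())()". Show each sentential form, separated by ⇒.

S⇒(S)S⇒((S)S)S⇒(((S)S)S)S⇒((((S)S)S)S)S⇒((((())S)S)S)S⇒((((())())S)S)S⇒((((())())())S)S⇒((((())())())())S⇒((((())())())())()

S ⇒ (S)S   [S -> ( S ) S]
(S)S ⇒ ((S)S)S   [S -> ( S ) S]
((S)S)S ⇒ (((S)S)S)S   [S -> ( S ) S]
(((S)S)S)S ⇒ ((((S)S)S)S)S   [S -> ( S ) S]
((((S)S)S)S)S ⇒ ((((())S)S)S)S   [S -> ( )]
((((())S)S)S)S ⇒ ((((())())S)S)S   [S -> ( )]
((((())())S)S)S ⇒ ((((())())())S)S   [S -> ( )]
((((())())())S)S ⇒ ((((())())())())S   [S -> ( )]
((((())())())())S ⇒ ((((())())())())()   [S -> ( )]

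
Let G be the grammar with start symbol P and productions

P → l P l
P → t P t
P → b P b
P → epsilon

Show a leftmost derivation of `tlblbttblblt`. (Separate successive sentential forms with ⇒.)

P ⇒ tPt ⇒ tlPlt ⇒ tlbPblt ⇒ tlblPlblt ⇒ tlblbPblblt ⇒ tlblbtPtblblt ⇒ tlblbttblblt

P ⇒ tPt   [P → t P t]
tPt ⇒ tlPlt   [P → l P l]
tlPlt ⇒ tlbPblt   [P → b P b]
tlbPblt ⇒ tlblPlblt   [P → l P l]
tlblPlblt ⇒ tlblbPblblt   [P → b P b]
tlblbPblblt ⇒ tlblbtPtblblt   [P → t P t]
tlblbtPtblblt ⇒ tlblbttblblt   [P → epsilon]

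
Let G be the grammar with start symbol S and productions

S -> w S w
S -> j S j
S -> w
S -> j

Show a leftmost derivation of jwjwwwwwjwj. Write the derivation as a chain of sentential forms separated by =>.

S=>jSj=>jwSwj=>jwjSjwj=>jwjwSwjwj=>jwjwwSwwjwj=>jwjwwwwwjwj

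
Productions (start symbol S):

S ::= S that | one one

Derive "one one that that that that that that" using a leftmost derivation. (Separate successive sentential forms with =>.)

S => S that => S that that => S that that that => S that that that that => S that that that that that => S that that that that that that => one one that that that that that that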